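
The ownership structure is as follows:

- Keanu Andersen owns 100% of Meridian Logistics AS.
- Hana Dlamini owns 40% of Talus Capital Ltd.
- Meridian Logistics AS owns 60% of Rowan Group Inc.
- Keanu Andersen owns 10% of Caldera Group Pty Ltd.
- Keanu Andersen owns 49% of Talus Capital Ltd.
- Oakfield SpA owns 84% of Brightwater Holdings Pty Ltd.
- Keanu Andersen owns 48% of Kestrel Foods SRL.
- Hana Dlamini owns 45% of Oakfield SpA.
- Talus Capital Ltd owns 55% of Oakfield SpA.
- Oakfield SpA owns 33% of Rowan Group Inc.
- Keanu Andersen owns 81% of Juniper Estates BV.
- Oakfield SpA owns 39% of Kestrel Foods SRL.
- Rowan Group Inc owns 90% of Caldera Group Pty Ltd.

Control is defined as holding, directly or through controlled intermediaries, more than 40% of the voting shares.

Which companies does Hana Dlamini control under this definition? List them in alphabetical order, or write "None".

Brightwater Holdings Pty Ltd, Oakfield SpA

Hana holds 45% of Oakfield, so Hana controls Oakfield.
Oakfield holds 84% of Brightwater, so Hana controls Brightwater.
No other company's threshold is met.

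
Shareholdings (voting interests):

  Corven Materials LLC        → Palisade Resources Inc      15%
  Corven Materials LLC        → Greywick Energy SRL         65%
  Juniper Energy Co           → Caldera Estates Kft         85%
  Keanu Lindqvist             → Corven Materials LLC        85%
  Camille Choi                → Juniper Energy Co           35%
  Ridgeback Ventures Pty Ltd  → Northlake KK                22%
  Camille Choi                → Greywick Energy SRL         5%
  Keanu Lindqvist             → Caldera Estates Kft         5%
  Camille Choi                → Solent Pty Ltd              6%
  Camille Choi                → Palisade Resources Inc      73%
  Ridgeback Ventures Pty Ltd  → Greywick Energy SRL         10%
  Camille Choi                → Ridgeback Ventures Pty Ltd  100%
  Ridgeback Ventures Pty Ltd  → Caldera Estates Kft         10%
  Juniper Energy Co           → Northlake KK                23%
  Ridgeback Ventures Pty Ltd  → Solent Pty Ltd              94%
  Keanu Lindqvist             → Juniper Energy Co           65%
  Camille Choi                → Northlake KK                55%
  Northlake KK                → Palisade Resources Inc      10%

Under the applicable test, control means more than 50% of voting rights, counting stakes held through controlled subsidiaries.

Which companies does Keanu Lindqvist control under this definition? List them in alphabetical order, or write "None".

Caldera Estates Kft, Corven Materials LLC, Greywick Energy SRL, Juniper Energy Co

Keanu holds 85% of Corven, so Keanu controls Corven.
Keanu holds 65% of Juniper, so Keanu controls Juniper.
Corven holds 65% of Greywick, so Keanu controls Greywick.
Keanu and Juniper together hold 5% + 85% = 90% of Caldera, so Keanu controls Caldera.
No other company's threshold is met.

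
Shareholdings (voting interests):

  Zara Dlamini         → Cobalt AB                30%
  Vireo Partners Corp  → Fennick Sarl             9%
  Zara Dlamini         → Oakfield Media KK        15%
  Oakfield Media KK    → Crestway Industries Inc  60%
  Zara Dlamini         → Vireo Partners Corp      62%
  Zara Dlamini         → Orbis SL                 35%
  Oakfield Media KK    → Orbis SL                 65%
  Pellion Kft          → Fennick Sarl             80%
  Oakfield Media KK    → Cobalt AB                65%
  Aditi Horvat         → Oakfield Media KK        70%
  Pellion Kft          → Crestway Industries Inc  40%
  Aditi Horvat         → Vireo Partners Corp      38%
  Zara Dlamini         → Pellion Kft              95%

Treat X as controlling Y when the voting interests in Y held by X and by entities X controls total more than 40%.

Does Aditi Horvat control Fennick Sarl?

No

Aditi holds 70% of Oakfield, so Aditi controls Oakfield.
Oakfield holds 60% of Crestway, so Aditi controls Crestway.
Oakfield holds 65% of Orbis, so Aditi controls Orbis.
Oakfield holds 65% of Cobalt, so Aditi controls Cobalt.
Neither Aditi nor any entity Aditi controls holds any voting interest in Fennick.
So Aditi does not control Fennick.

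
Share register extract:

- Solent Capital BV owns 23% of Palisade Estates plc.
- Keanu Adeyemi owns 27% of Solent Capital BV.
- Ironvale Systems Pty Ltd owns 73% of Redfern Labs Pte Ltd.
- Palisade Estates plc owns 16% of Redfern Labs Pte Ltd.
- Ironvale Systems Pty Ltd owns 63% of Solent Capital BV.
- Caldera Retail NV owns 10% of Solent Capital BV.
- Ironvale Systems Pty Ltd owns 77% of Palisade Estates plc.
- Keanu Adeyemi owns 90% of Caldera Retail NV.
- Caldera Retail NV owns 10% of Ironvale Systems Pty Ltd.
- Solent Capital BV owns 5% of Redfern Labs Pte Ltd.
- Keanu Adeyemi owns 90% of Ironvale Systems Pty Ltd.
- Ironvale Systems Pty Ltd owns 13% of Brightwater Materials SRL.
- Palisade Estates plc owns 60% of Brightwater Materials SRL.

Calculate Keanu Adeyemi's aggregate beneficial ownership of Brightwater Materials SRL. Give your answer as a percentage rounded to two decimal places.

Keanu reaches Brightwater along 8 paths.
Via Caldera → Ironvale: 90% × 10% × 13% = 1.17%.
Via Ironvale: 90% × 13% = 11.7%.
Via Caldera → Ironvale → Solent → Palisade: 90% × 10% × 63% × 23% × 60% = 0.78246%.
Via Ironvale → Solent → Palisade: 90% × 63% × 23% × 60% = 7.8246%.
Via Solent → Palisade: 27% × 23% × 60% = 3.726%.
Via Caldera → Solent → Palisade: 90% × 10% × 23% × 60% = 1.242%.
Via Caldera → Ironvale → Palisade: 90% × 10% × 77% × 60% = 4.158%.
Via Ironvale → Palisade: 90% × 77% × 60% = 41.58%.
Total: 1.17% + 11.7% + 0.78246% + 7.8246% + 3.726% + 1.242% + 4.158% + 41.58% = 72.18306%.
Rounded: 72.18%.

72.18%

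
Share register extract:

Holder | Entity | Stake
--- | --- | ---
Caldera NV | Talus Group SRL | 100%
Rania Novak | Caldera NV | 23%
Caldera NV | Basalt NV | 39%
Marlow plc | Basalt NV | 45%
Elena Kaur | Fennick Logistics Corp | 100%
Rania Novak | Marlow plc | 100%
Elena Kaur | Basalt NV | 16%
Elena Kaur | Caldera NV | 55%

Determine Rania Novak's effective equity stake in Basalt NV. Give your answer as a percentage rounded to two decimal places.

Rania reaches Basalt along 2 paths.
Via Marlow: 100% × 45% = 45%.
Via Caldera: 23% × 39% = 8.97%.
Total: 45% + 8.97% = 53.97%.

53.97%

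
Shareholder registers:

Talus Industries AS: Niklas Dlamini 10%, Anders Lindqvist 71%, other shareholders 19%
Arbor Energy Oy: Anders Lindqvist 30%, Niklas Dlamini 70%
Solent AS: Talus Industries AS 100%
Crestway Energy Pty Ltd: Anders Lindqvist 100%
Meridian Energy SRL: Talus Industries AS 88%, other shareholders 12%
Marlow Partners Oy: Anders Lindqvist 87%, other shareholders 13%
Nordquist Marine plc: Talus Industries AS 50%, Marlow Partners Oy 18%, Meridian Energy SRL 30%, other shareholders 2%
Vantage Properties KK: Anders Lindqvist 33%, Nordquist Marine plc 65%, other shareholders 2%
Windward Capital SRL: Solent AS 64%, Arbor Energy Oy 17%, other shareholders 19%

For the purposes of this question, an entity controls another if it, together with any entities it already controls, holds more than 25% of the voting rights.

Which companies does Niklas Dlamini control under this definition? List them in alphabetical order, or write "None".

Niklas holds 70% of Arbor, so Niklas controls Arbor.
No other company's threshold is met.

Arbor Energy Oy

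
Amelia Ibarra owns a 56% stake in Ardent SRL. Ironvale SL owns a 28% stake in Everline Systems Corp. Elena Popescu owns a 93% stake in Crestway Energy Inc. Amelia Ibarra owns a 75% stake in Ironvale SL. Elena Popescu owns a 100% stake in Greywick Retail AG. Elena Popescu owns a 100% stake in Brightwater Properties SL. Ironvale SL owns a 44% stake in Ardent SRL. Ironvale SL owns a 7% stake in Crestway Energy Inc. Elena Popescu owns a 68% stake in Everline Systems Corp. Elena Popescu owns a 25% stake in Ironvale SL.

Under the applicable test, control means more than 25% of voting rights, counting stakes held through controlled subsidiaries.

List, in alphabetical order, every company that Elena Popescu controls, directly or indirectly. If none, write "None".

Brightwater Properties SL, Crestway Energy Inc, Everline Systems Corp, Greywick Retail AG

Elena holds 93% of Crestway, so Elena controls Crestway.
Elena holds 100% of Greywick, so Elena controls Greywick.
Elena holds 100% of Brightwater, so Elena controls Brightwater.
Elena holds 68% of Everline, so Elena controls Everline.
No other company's threshold is met.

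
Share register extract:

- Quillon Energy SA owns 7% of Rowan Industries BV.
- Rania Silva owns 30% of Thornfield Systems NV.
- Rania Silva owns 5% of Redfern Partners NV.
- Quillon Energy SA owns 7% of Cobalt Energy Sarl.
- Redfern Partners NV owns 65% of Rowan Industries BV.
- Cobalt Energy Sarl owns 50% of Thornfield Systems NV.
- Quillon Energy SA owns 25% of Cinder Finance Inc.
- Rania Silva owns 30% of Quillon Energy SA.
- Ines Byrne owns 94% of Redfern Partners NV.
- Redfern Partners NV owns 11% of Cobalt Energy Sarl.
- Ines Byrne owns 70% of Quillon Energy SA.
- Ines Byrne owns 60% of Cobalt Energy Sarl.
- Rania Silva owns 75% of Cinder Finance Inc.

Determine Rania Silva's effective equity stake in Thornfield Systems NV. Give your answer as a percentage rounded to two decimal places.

31.33%

Rania reaches Thornfield along 3 paths.
Direct stake: 30% = 30%.
Via Redfern → Cobalt: 5% × 11% × 50% = 0.275%.
Via Quillon → Cobalt: 30% × 7% × 50% = 1.05%.
Total: 30% + 0.275% + 1.05% = 31.325%.
Rounded: 31.33%.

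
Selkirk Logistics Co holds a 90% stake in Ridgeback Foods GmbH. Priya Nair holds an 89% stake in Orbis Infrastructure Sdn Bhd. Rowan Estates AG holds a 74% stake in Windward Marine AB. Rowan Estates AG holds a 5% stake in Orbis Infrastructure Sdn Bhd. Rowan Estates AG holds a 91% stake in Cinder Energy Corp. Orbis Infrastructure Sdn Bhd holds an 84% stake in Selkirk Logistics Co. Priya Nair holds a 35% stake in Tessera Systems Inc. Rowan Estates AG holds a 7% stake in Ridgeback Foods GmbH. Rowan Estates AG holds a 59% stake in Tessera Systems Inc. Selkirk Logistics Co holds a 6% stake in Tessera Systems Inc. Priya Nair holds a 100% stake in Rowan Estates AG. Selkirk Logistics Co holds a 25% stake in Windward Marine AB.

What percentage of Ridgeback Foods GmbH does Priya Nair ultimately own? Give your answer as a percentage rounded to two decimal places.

78.06%

Priya reaches Ridgeback along 3 paths.
Via Rowan → Orbis → Selkirk: 100% × 5% × 84% × 90% = 3.78%.
Via Orbis → Selkirk: 89% × 84% × 90% = 67.284%.
Via Rowan: 100% × 7% = 7%.
Total: 3.78% + 67.284% + 7% = 78.064%.
Rounded: 78.06%.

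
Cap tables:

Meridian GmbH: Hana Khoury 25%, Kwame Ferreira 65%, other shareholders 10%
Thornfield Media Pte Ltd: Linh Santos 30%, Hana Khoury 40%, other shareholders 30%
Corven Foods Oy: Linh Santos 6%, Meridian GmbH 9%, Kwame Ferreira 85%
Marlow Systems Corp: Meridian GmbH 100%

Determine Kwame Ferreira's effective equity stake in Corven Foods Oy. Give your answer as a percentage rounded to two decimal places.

Kwame reaches Corven along 2 paths.
Via Meridian: 65% × 9% = 5.85%.
Direct stake: 85% = 85%.
Total: 5.85% + 85% = 90.85%.

90.85%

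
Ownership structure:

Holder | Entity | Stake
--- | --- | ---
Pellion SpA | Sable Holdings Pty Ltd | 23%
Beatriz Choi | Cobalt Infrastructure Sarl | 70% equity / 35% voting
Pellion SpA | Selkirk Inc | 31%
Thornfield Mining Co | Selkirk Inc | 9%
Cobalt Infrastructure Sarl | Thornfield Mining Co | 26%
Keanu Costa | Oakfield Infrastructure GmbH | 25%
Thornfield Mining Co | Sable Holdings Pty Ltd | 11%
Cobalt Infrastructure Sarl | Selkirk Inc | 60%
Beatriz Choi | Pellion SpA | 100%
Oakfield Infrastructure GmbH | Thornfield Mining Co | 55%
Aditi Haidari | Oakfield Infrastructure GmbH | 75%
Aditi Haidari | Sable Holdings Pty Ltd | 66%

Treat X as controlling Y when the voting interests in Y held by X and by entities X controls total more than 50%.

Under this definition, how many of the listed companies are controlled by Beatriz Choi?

Beatriz holds 100% of Pellion, so Beatriz controls Pellion.
No other company's threshold is met.
Beatriz controls 1 company.

1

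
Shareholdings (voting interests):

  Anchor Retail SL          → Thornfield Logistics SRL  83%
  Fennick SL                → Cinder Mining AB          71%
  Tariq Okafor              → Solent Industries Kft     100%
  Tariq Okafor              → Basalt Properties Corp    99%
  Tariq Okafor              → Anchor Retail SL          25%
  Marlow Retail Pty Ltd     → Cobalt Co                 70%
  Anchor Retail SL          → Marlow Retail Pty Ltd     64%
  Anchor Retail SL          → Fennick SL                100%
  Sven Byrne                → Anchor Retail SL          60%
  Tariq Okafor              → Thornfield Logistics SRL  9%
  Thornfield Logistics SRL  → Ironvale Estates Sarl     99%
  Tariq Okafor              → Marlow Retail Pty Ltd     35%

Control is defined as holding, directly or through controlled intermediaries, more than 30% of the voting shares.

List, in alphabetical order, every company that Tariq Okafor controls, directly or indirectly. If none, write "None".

Basalt Properties Corp, Cobalt Co, Marlow Retail Pty Ltd, Solent Industries Kft

Tariq holds 35% of Marlow, so Tariq controls Marlow.
Tariq holds 100% of Solent, so Tariq controls Solent.
Tariq holds 99% of Basalt, so Tariq controls Basalt.
Marlow holds 70% of Cobalt, so Tariq controls Cobalt.
No other company's threshold is met.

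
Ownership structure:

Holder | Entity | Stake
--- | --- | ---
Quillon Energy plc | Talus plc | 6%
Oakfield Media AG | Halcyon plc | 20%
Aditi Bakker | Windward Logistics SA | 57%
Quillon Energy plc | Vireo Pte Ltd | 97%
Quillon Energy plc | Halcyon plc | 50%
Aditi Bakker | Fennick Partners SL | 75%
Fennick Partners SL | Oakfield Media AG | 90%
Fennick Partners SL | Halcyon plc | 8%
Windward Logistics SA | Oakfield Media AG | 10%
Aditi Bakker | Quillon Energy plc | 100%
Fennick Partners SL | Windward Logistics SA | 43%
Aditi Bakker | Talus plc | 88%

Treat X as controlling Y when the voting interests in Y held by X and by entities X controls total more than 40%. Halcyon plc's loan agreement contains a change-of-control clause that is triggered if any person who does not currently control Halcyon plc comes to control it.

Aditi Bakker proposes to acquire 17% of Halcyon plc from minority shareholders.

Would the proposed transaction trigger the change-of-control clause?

No

The purchase changes only Aditi's holdings, so Aditi is the only person who could newly come to control Halcyon.
Aditi holds 75% of Fennick, so Aditi controls Fennick.
Aditi and Fennick together hold 57% + 43% = 100% of Windward, so Aditi controls Windward.
Fennick and Windward together hold 90% + 10% = 100% of Oakfield, so Aditi controls Oakfield.
Aditi holds 100% of Quillon, so Aditi controls Quillon.
Oakfield and Quillon and Fennick together hold 20% + 50% + 8% = 78% of Halcyon, so Aditi controls Halcyon.
So Aditi already controls Halcyon before the transaction.
After the purchase, Aditi holds 17% of Halcyon directly.
Aditi controlled Halcyon already, so this is not a new person acquiring control; every other person's position is unchanged or reduced.
No new person acquires control, so the clause is not triggered.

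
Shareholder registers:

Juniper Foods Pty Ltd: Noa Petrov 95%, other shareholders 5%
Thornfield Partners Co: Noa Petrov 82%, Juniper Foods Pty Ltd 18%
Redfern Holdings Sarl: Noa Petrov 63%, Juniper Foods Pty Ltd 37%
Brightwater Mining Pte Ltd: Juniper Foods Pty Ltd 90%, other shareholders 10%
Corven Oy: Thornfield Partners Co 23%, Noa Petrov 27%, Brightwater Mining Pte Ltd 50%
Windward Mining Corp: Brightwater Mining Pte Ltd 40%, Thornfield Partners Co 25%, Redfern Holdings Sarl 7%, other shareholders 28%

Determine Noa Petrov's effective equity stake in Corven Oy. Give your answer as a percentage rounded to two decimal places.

Noa reaches Corven along 4 paths.
Via Thornfield: 82% × 23% = 18.86%.
Via Juniper → Thornfield: 95% × 18% × 23% = 3.933%.
Direct stake: 27% = 27%.
Via Juniper → Brightwater: 95% × 90% × 50% = 42.75%.
Total: 18.86% + 3.933% + 27% + 42.75% = 92.543%.
Rounded: 92.54%.

92.54%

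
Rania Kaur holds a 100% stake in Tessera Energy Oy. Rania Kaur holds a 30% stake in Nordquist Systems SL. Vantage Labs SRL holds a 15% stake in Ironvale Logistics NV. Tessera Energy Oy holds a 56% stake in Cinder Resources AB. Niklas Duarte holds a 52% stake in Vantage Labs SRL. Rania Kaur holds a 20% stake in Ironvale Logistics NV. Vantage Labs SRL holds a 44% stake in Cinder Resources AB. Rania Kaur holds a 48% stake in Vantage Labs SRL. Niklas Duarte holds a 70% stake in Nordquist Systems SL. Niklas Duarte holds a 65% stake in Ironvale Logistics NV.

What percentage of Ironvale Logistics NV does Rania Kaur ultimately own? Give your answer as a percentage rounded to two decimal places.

Rania reaches Ironvale along 2 paths.
Via Vantage: 48% × 15% = 7.2%.
Direct stake: 20% = 20%.
Total: 7.2% + 20% = 27.2%.
Rounded: 27.20%.

27.20%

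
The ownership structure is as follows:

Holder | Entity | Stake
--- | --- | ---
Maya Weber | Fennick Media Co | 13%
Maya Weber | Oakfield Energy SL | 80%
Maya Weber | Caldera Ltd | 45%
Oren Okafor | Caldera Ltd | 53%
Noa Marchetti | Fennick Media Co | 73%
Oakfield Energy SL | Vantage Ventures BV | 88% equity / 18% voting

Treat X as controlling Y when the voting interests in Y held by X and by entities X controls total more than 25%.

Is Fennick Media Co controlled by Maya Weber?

Maya holds 45% of Caldera, so Maya controls Caldera.
Maya holds 80% of Oakfield, so Maya controls Oakfield.
In Fennick, Maya's side holds only 13%, not > 25%.
So Maya does not control Fennick.

No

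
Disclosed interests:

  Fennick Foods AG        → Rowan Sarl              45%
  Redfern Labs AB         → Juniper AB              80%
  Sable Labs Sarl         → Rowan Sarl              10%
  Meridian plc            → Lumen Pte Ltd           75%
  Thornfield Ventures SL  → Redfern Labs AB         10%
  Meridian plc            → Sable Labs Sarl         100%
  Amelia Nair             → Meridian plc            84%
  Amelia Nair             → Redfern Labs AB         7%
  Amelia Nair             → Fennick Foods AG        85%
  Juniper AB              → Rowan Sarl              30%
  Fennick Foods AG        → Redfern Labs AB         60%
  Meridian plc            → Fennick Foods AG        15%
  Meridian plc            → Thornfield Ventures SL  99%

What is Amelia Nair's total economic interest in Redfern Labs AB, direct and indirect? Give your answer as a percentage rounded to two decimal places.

73.88%

Amelia reaches Redfern along 4 paths.
Direct stake: 7% = 7%.
Via Fennick: 85% × 60% = 51%.
Via Meridian → Fennick: 84% × 15% × 60% = 7.56%.
Via Meridian → Thornfield: 84% × 99% × 10% = 8.316%.
Total: 7% + 51% + 7.56% + 8.316% = 73.876%.
Rounded: 73.88%.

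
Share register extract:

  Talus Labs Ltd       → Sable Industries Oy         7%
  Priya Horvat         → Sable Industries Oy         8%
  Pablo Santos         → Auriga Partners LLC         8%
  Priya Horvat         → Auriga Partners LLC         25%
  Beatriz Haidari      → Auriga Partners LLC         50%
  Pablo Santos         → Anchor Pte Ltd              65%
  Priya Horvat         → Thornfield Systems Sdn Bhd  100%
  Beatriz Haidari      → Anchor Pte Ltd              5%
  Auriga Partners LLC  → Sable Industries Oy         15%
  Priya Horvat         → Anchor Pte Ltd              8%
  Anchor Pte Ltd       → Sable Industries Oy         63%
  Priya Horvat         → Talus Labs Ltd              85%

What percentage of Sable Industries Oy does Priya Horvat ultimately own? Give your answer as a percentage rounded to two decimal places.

22.74%

Priya reaches Sable along 4 paths.
Via Talus: 85% × 7% = 5.95%.
Via Anchor: 8% × 63% = 5.04%.
Direct stake: 8% = 8%.
Via Auriga: 25% × 15% = 3.75%.
Total: 5.95% + 5.04% + 8% + 3.75% = 22.74%.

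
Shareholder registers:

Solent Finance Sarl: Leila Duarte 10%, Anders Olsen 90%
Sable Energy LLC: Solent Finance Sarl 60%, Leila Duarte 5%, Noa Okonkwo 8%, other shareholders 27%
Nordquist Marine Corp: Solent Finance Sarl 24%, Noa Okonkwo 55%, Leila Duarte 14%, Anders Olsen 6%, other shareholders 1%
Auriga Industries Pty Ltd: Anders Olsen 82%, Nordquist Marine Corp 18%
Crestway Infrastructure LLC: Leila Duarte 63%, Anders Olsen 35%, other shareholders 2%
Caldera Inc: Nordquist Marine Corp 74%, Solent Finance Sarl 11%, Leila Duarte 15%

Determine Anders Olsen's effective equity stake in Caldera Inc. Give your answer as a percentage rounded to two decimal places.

30.32%

Anders reaches Caldera along 3 paths.
Via Solent → Nordquist: 90% × 24% × 74% = 15.984%.
Via Nordquist: 6% × 74% = 4.44%.
Via Solent: 90% × 11% = 9.9%.
Total: 15.984% + 4.44% + 9.9% = 30.324%.
Rounded: 30.32%.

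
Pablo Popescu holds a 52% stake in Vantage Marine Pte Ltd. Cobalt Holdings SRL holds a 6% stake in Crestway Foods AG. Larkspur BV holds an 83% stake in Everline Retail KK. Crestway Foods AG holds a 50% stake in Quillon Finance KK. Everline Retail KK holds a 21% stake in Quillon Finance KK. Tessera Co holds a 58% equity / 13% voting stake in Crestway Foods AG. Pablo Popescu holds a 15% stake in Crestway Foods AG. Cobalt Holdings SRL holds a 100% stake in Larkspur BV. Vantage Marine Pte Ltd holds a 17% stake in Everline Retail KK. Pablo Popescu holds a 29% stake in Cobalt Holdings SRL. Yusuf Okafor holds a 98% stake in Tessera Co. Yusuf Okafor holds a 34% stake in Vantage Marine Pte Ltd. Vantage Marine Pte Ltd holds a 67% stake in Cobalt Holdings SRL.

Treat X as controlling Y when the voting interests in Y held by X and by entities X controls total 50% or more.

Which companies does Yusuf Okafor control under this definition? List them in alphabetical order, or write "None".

Yusuf holds 98% of Tessera, so Yusuf controls Tessera.
No other company's threshold is met.

Tessera Co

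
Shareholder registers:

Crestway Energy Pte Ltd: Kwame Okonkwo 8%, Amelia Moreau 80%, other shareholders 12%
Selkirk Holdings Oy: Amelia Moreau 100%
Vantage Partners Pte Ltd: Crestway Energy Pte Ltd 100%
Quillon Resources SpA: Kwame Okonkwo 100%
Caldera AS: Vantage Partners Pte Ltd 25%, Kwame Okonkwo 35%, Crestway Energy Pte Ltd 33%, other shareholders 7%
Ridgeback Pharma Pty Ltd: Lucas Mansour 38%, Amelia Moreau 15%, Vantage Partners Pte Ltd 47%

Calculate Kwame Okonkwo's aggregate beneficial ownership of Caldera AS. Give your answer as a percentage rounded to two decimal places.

Kwame reaches Caldera along 3 paths.
Via Crestway → Vantage: 8% × 100% × 25% = 2%.
Direct stake: 35% = 35%.
Via Crestway: 8% × 33% = 2.64%.
Total: 2% + 35% + 2.64% = 39.64%.

39.64%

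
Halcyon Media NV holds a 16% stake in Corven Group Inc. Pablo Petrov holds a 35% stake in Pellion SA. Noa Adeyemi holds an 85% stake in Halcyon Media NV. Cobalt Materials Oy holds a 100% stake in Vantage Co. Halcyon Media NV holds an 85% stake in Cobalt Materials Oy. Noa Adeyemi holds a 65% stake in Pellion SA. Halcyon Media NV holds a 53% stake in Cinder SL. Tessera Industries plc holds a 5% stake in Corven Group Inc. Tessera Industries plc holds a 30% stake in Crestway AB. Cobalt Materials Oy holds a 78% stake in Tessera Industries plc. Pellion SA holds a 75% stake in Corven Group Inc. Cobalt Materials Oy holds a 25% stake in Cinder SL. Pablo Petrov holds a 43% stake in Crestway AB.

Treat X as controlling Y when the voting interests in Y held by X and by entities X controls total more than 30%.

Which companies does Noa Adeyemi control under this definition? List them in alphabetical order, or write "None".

Noa holds 85% of Halcyon, so Noa controls Halcyon.
Halcyon holds 85% of Cobalt, so Noa controls Cobalt.
Noa holds 65% of Pellion, so Noa controls Pellion.
Cobalt holds 100% of Vantage, so Noa controls Vantage.
Cobalt holds 78% of Tessera, so Noa controls Tessera.
Pellion and Tessera and Halcyon together hold 75% + 5% + 16% = 96% of Corven, so Noa controls Corven.
Halcyon and Cobalt together hold 53% + 25% = 78% of Cinder, so Noa controls Cinder.
No other company's threshold is met.

Cinder SL, Cobalt Materials Oy, Corven Group Inc, Halcyon Media NV, Pellion SA, Tessera Industries plc, Vantage Co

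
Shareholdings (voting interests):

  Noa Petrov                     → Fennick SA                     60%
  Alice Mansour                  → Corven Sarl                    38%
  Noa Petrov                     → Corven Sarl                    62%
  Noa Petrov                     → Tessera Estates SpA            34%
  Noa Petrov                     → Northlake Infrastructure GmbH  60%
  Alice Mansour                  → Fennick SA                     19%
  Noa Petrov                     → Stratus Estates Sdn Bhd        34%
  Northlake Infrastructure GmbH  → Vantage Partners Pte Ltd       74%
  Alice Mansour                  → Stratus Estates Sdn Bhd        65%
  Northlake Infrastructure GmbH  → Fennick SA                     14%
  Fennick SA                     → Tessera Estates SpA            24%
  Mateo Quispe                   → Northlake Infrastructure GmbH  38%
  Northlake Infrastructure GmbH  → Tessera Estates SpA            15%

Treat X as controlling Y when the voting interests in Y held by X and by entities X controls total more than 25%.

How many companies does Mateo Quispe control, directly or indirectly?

Mateo holds 38% of Northlake, so Mateo controls Northlake.
Northlake holds 74% of Vantage, so Mateo controls Vantage.
No other company's threshold is met.
Mateo controls 2 companies.

2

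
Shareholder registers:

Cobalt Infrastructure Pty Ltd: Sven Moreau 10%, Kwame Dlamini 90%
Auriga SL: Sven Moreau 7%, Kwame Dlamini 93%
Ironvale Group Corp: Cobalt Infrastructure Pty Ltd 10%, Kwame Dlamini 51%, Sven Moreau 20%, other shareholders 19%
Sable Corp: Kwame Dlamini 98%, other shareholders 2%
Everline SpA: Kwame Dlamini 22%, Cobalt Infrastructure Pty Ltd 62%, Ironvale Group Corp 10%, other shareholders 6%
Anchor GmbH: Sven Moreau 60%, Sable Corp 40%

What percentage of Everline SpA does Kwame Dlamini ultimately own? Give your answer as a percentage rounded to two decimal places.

Kwame reaches Everline along 4 paths.
Direct stake: 22% = 22%.
Via Cobalt: 90% × 62% = 55.8%.
Via Cobalt → Ironvale: 90% × 10% × 10% = 0.9%.
Via Ironvale: 51% × 10% = 5.1%.
Total: 22% + 55.8% + 0.9% + 5.1% = 83.8%.
Rounded: 83.80%.

83.80%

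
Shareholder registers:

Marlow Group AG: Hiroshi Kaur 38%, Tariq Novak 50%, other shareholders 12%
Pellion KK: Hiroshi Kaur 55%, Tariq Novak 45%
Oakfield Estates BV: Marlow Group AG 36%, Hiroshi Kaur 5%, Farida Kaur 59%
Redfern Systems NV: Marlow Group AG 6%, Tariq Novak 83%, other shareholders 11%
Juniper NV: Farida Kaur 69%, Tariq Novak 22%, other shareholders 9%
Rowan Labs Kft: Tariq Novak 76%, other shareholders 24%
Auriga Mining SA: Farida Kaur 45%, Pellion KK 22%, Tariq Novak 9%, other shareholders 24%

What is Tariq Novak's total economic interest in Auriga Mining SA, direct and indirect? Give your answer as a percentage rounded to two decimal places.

18.90%

Tariq reaches Auriga along 2 paths.
Via Pellion: 45% × 22% = 9.9%.
Direct stake: 9% = 9%.
Total: 9.9% + 9% = 18.9%.
Rounded: 18.90%.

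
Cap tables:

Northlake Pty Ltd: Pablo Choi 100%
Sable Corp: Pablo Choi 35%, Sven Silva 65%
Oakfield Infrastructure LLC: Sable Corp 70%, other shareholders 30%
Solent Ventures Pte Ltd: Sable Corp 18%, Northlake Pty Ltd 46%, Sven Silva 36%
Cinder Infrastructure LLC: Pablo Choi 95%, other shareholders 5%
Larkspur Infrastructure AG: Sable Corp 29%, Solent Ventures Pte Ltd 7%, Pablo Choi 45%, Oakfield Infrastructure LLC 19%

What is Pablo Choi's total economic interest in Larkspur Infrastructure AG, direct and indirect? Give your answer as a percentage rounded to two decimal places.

63.47%

Pablo reaches Larkspur along 5 paths.
Via Sable: 35% × 29% = 10.15%.
Via Sable → Solent: 35% × 18% × 7% = 0.441%.
Via Northlake → Solent: 100% × 46% × 7% = 3.22%.
Direct stake: 45% = 45%.
Via Sable → Oakfield: 35% × 70% × 19% = 4.655%.
Total: 10.15% + 0.441% + 3.22% + 45% + 4.655% = 63.466%.
Rounded: 63.47%.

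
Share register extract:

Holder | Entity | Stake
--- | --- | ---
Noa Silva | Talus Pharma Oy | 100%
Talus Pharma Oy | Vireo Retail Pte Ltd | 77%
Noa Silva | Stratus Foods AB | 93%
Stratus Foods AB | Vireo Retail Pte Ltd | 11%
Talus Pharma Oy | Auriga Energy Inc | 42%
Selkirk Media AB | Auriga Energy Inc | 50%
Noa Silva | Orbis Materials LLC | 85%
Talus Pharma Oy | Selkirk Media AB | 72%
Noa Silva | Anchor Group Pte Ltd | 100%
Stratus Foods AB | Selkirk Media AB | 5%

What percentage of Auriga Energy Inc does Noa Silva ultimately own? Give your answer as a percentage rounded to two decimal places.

Noa reaches Auriga along 3 paths.
Via Talus: 100% × 42% = 42%.
Via Talus → Selkirk: 100% × 72% × 50% = 36%.
Via Stratus → Selkirk: 93% × 5% × 50% = 2.325%.
Total: 42% + 36% + 2.325% = 80.325%.
Rounded: 80.33%.

80.33%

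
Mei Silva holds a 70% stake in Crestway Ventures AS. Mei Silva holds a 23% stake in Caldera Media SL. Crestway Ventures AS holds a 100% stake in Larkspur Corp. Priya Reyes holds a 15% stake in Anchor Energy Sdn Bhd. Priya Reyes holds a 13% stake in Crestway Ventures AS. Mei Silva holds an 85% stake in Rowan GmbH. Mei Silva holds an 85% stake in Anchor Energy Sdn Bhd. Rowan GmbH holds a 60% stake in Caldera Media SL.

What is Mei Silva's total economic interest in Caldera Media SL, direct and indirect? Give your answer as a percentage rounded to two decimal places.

Mei reaches Caldera along 2 paths.
Direct stake: 23% = 23%.
Via Rowan: 85% × 60% = 51%.
Total: 23% + 51% = 74%.
Rounded: 74.00%.

74.00%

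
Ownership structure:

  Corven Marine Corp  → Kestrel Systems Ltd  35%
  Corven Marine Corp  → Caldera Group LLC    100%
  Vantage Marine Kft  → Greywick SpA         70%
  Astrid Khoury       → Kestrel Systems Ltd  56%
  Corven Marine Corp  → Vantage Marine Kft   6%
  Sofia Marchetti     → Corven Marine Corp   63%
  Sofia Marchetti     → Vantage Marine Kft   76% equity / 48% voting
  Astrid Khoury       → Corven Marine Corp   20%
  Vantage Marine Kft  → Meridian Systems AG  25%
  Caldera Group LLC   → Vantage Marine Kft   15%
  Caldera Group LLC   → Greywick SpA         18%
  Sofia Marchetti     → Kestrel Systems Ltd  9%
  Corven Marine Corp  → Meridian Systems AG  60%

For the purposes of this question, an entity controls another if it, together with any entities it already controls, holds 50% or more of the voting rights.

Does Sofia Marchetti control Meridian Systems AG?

Sofia holds 63% of Corven, so Sofia controls Corven.
Corven holds 100% of Caldera, so Sofia controls Caldera.
Corven and Caldera and Sofia together hold 6% + 15% + 48% = 69% of Vantage, so Sofia controls Vantage.
Corven and Vantage together hold 60% + 25% = 85% of Meridian, so Sofia controls Meridian.

Yes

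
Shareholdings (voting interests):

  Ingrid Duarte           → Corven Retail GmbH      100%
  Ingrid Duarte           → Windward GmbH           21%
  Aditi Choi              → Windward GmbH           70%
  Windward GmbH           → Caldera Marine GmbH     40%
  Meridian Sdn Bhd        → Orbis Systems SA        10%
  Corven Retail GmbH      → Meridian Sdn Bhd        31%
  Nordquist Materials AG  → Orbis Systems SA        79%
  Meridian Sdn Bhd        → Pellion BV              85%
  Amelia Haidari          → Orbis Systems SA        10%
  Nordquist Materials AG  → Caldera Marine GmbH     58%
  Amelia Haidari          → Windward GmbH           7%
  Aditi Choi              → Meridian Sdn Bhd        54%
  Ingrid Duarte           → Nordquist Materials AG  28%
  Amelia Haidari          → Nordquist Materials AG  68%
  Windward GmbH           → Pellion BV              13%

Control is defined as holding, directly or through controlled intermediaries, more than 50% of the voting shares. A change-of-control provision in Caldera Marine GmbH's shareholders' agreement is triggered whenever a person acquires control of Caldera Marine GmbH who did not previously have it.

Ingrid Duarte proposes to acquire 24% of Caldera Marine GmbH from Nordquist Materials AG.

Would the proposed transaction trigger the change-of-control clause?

No

The purchase adds only to Ingrid's holdings (Nordquist's stake shrinks), so Ingrid is the only person who could newly come to control Caldera.
Ingrid holds 100% of Corven, so Ingrid controls Corven.
Neither Ingrid nor any entity Ingrid controls holds any voting interest in Caldera.
So before the transaction, Ingrid does not control Caldera.
After the purchase, Ingrid holds 24% of Caldera directly, and Nordquist's stake falls to 34%.
After the transaction, Ingrid's side holds 24% of Caldera, not > 50%, so Ingrid still does not control Caldera.
No new person acquires control, so the clause is not triggered.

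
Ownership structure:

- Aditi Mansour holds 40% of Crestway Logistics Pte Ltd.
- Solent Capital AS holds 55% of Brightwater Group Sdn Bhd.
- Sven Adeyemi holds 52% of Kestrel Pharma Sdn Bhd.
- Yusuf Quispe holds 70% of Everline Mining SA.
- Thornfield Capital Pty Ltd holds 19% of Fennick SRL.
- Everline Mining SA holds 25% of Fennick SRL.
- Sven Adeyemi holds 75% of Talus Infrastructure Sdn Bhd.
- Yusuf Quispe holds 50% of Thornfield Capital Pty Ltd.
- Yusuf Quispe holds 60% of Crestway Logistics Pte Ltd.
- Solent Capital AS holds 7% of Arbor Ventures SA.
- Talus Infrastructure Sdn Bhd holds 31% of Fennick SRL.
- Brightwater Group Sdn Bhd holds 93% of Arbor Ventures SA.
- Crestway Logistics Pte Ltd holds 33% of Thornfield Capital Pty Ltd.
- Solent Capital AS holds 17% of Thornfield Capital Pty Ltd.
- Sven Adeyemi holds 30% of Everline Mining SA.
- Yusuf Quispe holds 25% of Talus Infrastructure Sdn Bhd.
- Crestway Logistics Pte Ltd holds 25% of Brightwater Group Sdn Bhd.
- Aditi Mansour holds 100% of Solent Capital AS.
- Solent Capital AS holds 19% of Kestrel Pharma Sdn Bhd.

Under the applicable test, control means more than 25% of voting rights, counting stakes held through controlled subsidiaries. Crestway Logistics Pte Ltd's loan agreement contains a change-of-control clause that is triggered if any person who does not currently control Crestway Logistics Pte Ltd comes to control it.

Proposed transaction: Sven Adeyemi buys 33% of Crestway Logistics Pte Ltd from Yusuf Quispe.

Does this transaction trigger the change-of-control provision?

Yes

The purchase adds only to Sven's holdings (Yusuf's stake shrinks), so Sven is the only person who could newly come to control Crestway.
Sven holds 75% of Talus, so Sven controls Talus.
Sven holds 52% of Kestrel, so Sven controls Kestrel.
Sven holds 30% of Everline, so Sven controls Everline.
Everline and Talus together hold 25% + 31% = 56% of Fennick, so Sven controls Fennick.
Neither Sven nor any entity Sven controls holds any voting interest in Crestway.
So before the transaction, Sven does not control Crestway.
After the purchase, Sven holds 33% of Crestway directly, and Yusuf's stake falls to 27%.
Sven holds 33% of Crestway, so Sven controls Crestway.
Sven did not control Crestway before and does after, so the clause is triggered.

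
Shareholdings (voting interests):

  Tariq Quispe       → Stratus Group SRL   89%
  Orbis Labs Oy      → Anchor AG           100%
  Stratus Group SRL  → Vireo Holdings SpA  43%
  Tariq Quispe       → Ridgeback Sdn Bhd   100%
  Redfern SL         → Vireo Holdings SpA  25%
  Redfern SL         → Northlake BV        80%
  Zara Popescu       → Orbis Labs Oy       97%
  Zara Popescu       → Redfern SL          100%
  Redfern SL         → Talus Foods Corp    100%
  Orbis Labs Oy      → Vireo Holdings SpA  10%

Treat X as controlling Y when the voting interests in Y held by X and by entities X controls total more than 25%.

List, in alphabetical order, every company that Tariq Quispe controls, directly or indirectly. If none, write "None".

Tariq holds 89% of Stratus, so Tariq controls Stratus.
Tariq holds 100% of Ridgeback, so Tariq controls Ridgeback.
Stratus holds 43% of Vireo, so Tariq controls Vireo.
No other company's threshold is met.

Ridgeback Sdn Bhd, Stratus Group SRL, Vireo Holdings SpA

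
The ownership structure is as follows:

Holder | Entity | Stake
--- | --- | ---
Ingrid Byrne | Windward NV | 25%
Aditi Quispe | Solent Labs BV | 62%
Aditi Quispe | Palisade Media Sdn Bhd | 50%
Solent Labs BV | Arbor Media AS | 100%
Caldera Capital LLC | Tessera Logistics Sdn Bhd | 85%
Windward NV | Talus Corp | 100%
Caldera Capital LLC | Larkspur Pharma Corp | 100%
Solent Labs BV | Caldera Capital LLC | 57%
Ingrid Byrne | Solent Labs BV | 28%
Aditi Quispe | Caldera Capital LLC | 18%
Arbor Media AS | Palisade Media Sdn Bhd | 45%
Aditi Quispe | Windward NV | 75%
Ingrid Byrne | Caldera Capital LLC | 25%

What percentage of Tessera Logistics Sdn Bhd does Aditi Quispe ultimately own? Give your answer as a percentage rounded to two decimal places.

45.34%

Aditi reaches Tessera along 2 paths.
Via Caldera: 18% × 85% = 15.3%.
Via Solent → Caldera: 62% × 57% × 85% = 30.039%.
Total: 15.3% + 30.039% = 45.339%.
Rounded: 45.34%.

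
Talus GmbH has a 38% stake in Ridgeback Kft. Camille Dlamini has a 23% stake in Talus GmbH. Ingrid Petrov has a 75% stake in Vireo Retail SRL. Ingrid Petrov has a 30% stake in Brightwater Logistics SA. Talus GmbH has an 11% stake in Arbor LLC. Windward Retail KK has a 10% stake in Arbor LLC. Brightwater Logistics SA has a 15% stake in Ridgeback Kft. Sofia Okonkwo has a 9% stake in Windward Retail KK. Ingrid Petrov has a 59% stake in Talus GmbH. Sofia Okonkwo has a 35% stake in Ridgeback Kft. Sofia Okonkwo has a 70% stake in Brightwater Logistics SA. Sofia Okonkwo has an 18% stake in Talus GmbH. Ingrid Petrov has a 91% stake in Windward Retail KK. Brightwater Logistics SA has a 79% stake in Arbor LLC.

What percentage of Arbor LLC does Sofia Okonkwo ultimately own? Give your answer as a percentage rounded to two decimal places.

Sofia reaches Arbor along 3 paths.
Via Talus: 18% × 11% = 1.98%.
Via Brightwater: 70% × 79% = 55.3%.
Via Windward: 9% × 10% = 0.9%.
Total: 1.98% + 55.3% + 0.9% = 58.18%.

58.18%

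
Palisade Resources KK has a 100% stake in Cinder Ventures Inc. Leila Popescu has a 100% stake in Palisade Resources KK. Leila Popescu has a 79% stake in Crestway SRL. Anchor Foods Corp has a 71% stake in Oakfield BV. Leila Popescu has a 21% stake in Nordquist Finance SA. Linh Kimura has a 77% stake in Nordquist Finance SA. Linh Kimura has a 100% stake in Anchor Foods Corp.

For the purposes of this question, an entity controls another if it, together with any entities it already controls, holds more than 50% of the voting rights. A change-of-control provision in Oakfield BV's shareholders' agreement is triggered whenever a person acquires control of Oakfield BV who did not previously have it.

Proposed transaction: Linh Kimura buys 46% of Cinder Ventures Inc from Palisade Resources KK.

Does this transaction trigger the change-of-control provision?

No

The purchase adds only to Linh's holdings (Palisade's stake shrinks), so Linh is the only person who could newly come to control Oakfield.
Linh holds 100% of Anchor, so Linh controls Anchor.
Anchor holds 71% of Oakfield, so Linh controls Oakfield.
So Linh already controls Oakfield before the transaction.
After the purchase, Linh holds 46% of Cinder directly, and Palisade's stake falls to 54%.
Linh controlled Oakfield already, so this is not a new person acquiring control; every other person's position is unchanged or reduced.
No new person acquires control, so the clause is not triggered.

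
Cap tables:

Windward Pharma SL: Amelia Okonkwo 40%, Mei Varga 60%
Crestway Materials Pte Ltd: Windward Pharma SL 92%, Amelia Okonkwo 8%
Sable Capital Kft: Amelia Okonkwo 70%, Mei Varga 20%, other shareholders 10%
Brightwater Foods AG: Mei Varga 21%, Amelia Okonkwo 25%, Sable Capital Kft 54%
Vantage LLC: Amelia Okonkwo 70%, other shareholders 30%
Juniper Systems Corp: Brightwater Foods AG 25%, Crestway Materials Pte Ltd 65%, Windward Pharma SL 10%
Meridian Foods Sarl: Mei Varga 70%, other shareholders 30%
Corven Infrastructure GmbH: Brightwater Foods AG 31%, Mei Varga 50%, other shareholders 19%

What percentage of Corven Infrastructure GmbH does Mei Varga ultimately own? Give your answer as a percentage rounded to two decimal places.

Mei reaches Corven along 3 paths.
Via Brightwater: 21% × 31% = 6.51%.
Via Sable → Brightwater: 20% × 54% × 31% = 3.348%.
Direct stake: 50% = 50%.
Total: 6.51% + 3.348% + 50% = 59.858%.
Rounded: 59.86%.

59.86%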